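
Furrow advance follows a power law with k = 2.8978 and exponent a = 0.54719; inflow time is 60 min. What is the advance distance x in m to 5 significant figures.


Approach: apply the power-law advance function, x = k*t^a.
x = 2.8978 * 60^0.54719 = 27.230 m
Therefore the advance distance x = 27.230 m.


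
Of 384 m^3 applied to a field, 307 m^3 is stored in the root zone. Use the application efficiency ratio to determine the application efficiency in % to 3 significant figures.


Approach: apply the application efficiency ratio, Ea = (stored/applied)*100.
Ea = (307/384)*100 = 79.9 %
Therefore the application efficiency = 79.9 %.


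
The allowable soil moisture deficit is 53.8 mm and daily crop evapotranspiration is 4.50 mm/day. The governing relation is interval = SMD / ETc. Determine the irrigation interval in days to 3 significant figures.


interval = 53.8 / 4.50 = 12.0 days
Therefore the irrigation interval = 12.0 days.


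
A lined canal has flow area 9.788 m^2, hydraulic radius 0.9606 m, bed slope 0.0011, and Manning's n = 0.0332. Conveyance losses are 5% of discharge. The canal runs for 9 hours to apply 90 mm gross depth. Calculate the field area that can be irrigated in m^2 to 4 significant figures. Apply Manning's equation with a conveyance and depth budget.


Approach: apply Manning's equation with a conveyance and depth budget, Q = (1/n)*A*R^(2/3)*S^(1/2); Q_field = Q*(1-loss); Area = Q_field*t/(d/1000).
Step 1 — canal discharge (Manning's equation):
  Q = (1/0.0332) * 9.788 * 0.9606^(2/3) * 0.0011^(1/2) = 9.51950 m^3/s
Step 2 — delivered flow: Q_field = 9.51950*(1 - 5/100) = 9.04352 m^3/s
Step 3 — volume delivered: V = 9.04352 * 9*3600 = 293010 m^3
Step 4 — area served: A = V / (depth/1000) = 293010 / 0.09 = 3256000 m^2
Therefore the field area that can be irrigated = 3256000 m^2.


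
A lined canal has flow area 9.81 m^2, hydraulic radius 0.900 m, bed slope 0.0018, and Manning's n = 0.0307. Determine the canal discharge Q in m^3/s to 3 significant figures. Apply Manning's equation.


Approach: apply Manning's equation, Q = (1/n)*A*R^(2/3)*S^(1/2).
Q = (1/0.0307) * 9.81 * 0.900^(2/3) * 0.0018^(1/2) = 12.6 m^3/s
Therefore the canal discharge Q = 12.6 m^3/s.


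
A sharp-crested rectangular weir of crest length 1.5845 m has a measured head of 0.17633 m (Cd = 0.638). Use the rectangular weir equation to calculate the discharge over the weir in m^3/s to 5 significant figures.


Approach: apply the rectangular weir equation, Q = (2/3)*Cd*L*sqrt(2g)*H^1.5.
Q = (2/3)*0.638*1.5845*sqrt(2*9.81)*0.17633^1.5 = 0.22103 m^3/s
Therefore the discharge over the weir = 0.22103 m^3/s.


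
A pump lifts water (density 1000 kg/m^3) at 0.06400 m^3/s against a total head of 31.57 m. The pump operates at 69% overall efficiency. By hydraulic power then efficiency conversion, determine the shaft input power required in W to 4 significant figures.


Approach: apply hydraulic power then efficiency conversion, P = rho*g*Q*H; P_in = P/eta.
Step 1 — hydraulic power (P = rho*g*Q*H):
  P = 1000 * 9.81 * 0.06400 * 31.57 = 19820.9 W
Step 2 — input power: P_in = P/eta = 19820.9 / 0.69 = 28730 W
Therefore the shaft input power required = 28730 W.


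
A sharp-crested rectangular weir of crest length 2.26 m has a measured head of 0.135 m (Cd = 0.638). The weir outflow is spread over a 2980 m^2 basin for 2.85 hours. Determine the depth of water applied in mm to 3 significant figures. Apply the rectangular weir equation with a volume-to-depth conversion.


Approach: apply the rectangular weir equation with a volume-to-depth conversion, Q = (2/3)*Cd*L*sqrt(2g)*H^1.5; d = Q*t/A * 1000.
Step 1 — weir discharge:
  Q = (2/3)*0.638*2.26*sqrt(2*9.81)*0.135^1.5 = 0.21120 m^3/s
Step 2 — volume: V = 0.21120 * 2.85*3600 = 2166.9 m^3
Step 3 — depth: d = V/A * 1000 = 2166.9/2980 * 1000 = 727 mm
Therefore the depth of water applied = 727 mm.


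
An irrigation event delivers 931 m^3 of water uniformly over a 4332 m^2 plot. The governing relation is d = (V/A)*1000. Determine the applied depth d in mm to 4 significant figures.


d = (931 / 4332) * 1000 = 214.9 mm
Therefore the applied depth d = 214.9 mm.


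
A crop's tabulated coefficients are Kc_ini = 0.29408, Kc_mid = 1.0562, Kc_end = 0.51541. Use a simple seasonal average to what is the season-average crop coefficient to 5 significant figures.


Approach: apply a simple seasonal average, Kc_avg = (Kc_ini + Kc_mid + Kc_end)/3.
Kc_avg = (0.29408 + 1.0562 + 0.51541)/3 = 0.62190
Therefore the season-average crop coefficient = 0.62190.


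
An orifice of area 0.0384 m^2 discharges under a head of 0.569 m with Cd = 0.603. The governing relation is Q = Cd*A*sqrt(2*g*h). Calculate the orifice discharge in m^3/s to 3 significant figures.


Q = 0.603 * 0.0384 * sqrt(2*9.81*0.569) = 0.0774 m^3/s
Therefore the orifice discharge = 0.0774 m^3/s.


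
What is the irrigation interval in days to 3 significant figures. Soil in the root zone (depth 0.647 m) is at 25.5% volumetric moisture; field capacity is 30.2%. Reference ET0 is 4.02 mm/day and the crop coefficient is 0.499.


Approach: apply soil-water budget scheduling, SMD = (FC-theta)/100*depth*1000; ETc = ET0*Kc; interval = SMD/ETc.
Step 1 — soil moisture deficit:
  SMD = (30.2 - 25.5)/100 * 0.647 * 1000 = 30.409 mm
Step 2 — daily crop ET (ETc = ET0*Kc):
  ETc = 4.02 * 0.499 = 2.0060 mm/day
Step 3 — irrigation interval (SMD/ETc):
  interval = 30.409 / 2.0060 = 15.2 days
Therefore the irrigation interval = 15.2 days.


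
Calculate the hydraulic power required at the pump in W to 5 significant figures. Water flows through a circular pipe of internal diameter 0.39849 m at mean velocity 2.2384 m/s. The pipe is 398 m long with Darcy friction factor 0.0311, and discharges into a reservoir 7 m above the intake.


Approach: apply continuity + Darcy-Weisbach + hydraulic power, Q = A*v; hf = f*(L/D)*(v^2/(2g)); H = static + hf; P = rho*g*Q*H.
Step 1 — flow rate (continuity, Q = A*v):
  A = pi*(0.39849/2)^2 = 0.1247167 m^2
  Q = 0.1247167 * 2.2384 = 0.2791659 m^3/s
Step 2 — friction head loss (Darcy-Weisbach):
  hf = 0.0311 * (398/0.39849) * (2.2384^2 / (2*9.81))
  hf = 7.932360 m
Step 3 — total head: H = 7 + 7.932360 = 14.93236 m
Step 4 — hydraulic power (P = rho*g*Q*H):
  P = 1000 * 9.81 * 0.2791659 * 14.93236 = 40894 W
Therefore the hydraulic power required at the pump = 40894 W.


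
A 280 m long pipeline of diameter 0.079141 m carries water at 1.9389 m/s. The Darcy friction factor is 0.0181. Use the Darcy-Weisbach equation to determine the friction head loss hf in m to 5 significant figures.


Approach: apply the Darcy-Weisbach equation, hf = f*(L/D)*(v^2/(2g)).
hf = 0.0181 * (280/0.079141) * (1.9389^2 / (2*9.81))
hf = 12.270 m
Therefore the friction head loss hf = 12.270 m.


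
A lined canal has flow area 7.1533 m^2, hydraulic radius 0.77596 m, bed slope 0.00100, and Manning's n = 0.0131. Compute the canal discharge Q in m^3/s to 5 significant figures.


Approach: apply Manning's equation, Q = (1/n)*A*R^(2/3)*S^(1/2).
Q = (1/0.0131) * 7.1533 * 0.77596^(2/3) * 0.00100^(1/2) = 14.581 m^3/s
Therefore the canal discharge Q = 14.581 m^3/s.


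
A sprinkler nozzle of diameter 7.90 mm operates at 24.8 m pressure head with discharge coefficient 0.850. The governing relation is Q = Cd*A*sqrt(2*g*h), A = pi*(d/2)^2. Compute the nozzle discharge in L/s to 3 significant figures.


A = pi*(7.90e-3/2)^2 = 4.9017e-05 m^2
Q = 0.850 * 4.9017e-05 * sqrt(2*9.81*24.8) * 1000 = 0.919 L/s
Therefore the nozzle discharge = 0.919 L/s.


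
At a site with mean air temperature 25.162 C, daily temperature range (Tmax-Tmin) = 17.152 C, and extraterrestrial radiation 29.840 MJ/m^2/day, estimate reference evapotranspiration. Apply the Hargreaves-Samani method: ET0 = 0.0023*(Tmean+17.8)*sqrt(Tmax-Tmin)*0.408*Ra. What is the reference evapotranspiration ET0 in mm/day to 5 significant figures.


ET0 = 0.0023*(25.162+17.8)*sqrt(17.152)*0.408*29.840 = 4.9823 mm/day
Therefore the reference evapotranspiration ET0 = 4.9823 mm/day.


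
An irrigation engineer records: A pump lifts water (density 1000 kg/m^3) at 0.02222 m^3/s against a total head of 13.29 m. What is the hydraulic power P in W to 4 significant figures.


Approach: apply the hydraulic power relation, P = rho*g*Q*H.
P = 1000 * 9.81 * 0.02222 * 13.29 = 2897 W
Therefore the hydraulic power P = 2897 W.


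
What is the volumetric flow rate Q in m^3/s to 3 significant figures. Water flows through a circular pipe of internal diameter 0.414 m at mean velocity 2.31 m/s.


Approach: apply the continuity equation for pipe flow, Q = A * v with A = pi*(D/2)^2.
A = pi*(0.414/2)^2 = 0.13461 m^2
Q = 0.13461 * 2.31 = 0.311 m^3/s
Therefore the volumetric flow rate Q = 0.311 m^3/s.


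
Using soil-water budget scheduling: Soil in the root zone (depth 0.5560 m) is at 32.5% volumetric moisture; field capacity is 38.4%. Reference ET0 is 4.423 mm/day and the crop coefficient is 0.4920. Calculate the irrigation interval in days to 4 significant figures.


Approach: apply soil-water budget scheduling, SMD = (FC-theta)/100*depth*1000; ETc = ET0*Kc; interval = SMD/ETc.
Step 1 — soil moisture deficit:
  SMD = (38.4 - 32.5)/100 * 0.5560 * 1000 = 32.8040 mm
Step 2 — daily crop ET (ETc = ET0*Kc):
  ETc = 4.423 * 0.4920 = 2.17612 mm/day
Step 3 — irrigation interval (SMD/ETc):
  interval = 32.8040 / 2.17612 = 15.07 days
Therefore the irrigation interval = 15.07 days.


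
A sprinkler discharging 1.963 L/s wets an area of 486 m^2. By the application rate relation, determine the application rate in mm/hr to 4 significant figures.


Approach: apply the application rate relation, rate = (Q/A)*3600.
rate = (1.963 / 486) * 3600 = 14.54 mm/hr
Therefore the application rate = 14.54 mm/hr.


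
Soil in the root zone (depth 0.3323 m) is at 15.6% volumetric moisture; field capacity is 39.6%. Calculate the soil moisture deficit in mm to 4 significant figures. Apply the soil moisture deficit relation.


Approach: apply the soil moisture deficit relation, SMD = (FC - theta)/100 * depth * 1000.
SMD = (39.6 - 15.6)/100 * 0.3323 * 1000 = 79.75 mm
Therefore the soil moisture deficit = 79.75 mm.


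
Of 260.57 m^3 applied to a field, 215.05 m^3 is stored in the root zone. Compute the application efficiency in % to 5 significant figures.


Approach: apply the application efficiency ratio, Ea = (stored/applied)*100.
Ea = (215.05/260.57)*100 = 82.531 %
Therefore the application efficiency = 82.531 %.


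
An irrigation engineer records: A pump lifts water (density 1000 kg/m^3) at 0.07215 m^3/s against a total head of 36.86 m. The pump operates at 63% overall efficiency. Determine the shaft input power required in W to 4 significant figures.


Approach: apply hydraulic power then efficiency conversion, P = rho*g*Q*H; P_in = P/eta.
Step 1 — hydraulic power (P = rho*g*Q*H):
  P = 1000 * 9.81 * 0.07215 * 36.86 = 26089.2 W
Step 2 — input power: P_in = P/eta = 26089.2 / 0.63 = 41410 W
Therefore the shaft input power required = 41410 W.


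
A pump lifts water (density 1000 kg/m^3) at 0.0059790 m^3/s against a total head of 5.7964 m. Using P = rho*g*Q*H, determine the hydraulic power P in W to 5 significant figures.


P = 1000 * 9.81 * 0.0059790 * 5.7964 = 339.98 W
Therefore the hydraulic power P = 339.98 W.


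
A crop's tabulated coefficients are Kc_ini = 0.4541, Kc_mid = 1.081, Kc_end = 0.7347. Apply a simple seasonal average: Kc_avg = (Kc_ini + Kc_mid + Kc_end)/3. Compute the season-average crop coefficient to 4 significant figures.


Kc_avg = (0.4541 + 1.081 + 0.7347)/3 = 0.7566
Therefore the season-average crop coefficient = 0.7566.


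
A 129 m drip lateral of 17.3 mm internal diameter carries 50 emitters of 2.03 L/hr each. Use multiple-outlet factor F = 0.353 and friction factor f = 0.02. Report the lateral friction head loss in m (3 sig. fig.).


Approach: apply Darcy-Weisbach with the multiple-outlet F-factor, Q = n*q/(3600*1000) m^3/s; v = Q/A; hf = F*f*(L/D)*(v^2/(2g)).
Q = 50*2.03/(3600*1000) = 2.8194e-05 m^3/s
A = pi*(17.3e-3/2)^2 = 2.3506e-04 m^2, so v = Q/A = 0.11994 m/s
hf = 0.353*0.02*(129/0.0173)*(0.11994^2/(2*9.81)) = 0.0386 m
Therefore the lateral friction head loss = 0.0386 m.


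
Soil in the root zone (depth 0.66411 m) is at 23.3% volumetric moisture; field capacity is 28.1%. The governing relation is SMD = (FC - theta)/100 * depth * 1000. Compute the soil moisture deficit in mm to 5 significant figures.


SMD = (28.1 - 23.3)/100 * 0.66411 * 1000 = 31.877 mm
Therefore the soil moisture deficit = 31.877 mm.


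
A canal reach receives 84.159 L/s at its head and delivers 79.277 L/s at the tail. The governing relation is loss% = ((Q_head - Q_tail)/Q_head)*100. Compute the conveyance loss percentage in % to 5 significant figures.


loss = ((84.159 - 79.277)/84.159)*100 = 5.8009 %
Therefore the conveyance loss percentage = 5.8009 %.


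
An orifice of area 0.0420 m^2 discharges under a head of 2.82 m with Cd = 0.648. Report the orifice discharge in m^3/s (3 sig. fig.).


Approach: apply the orifice equation, Q = Cd*A*sqrt(2*g*h).
Q = 0.648 * 0.0420 * sqrt(2*9.81*2.82) = 0.202 m^3/s
Therefore the orifice discharge = 0.202 m^3/s.


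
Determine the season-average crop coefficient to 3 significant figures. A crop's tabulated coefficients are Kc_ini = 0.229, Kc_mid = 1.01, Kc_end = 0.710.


Approach: apply a simple seasonal average, Kc_avg = (Kc_ini + Kc_mid + Kc_end)/3.
Kc_avg = (0.229 + 1.01 + 0.710)/3 = 0.650
Therefore the season-average crop coefficient = 0.650.


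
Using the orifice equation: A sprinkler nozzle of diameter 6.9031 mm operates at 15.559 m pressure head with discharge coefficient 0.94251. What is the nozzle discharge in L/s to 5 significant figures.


Approach: apply the orifice equation, Q = Cd*A*sqrt(2*g*h), A = pi*(d/2)^2.
A = pi*(6.9031e-3/2)^2 = 3.742641e-05 m^2
Q = 0.94251 * 3.742641e-05 * sqrt(2*9.81*15.559) * 1000 = 0.61632 L/s
Therefore the nozzle discharge = 0.61632 L/s.


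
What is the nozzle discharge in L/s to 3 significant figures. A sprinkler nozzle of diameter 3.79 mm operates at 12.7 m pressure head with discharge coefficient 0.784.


Approach: apply the orifice equation, Q = Cd*A*sqrt(2*g*h), A = pi*(d/2)^2.
A = pi*(3.79e-3/2)^2 = 1.1282e-05 m^2
Q = 0.784 * 1.1282e-05 * sqrt(2*9.81*12.7) * 1000 = 0.140 L/s
Therefore the nozzle discharge = 0.140 L/s.


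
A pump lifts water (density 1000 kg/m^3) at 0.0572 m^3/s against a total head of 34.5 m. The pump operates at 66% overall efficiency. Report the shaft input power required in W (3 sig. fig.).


Approach: apply hydraulic power then efficiency conversion, P = rho*g*Q*H; P_in = P/eta.
Step 1 — hydraulic power (P = rho*g*Q*H):
  P = 1000 * 9.81 * 0.0572 * 34.5 = 19359 W
Step 2 — input power: P_in = P/eta = 19359 / 0.66 = 29300 W
Therefore the shaft input power required = 29300 W.


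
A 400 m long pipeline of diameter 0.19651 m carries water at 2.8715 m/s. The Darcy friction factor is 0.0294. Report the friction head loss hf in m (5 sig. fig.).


Approach: apply the Darcy-Weisbach equation, hf = f*(L/D)*(v^2/(2g)).
hf = 0.0294 * (400/0.19651) * (2.8715^2 / (2*9.81))
hf = 25.150 m
Therefore the friction head loss hf = 25.150 m.


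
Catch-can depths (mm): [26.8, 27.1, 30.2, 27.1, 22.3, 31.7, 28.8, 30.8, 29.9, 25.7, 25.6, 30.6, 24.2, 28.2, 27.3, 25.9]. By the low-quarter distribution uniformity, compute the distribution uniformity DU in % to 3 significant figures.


Approach: apply the low-quarter distribution uniformity, DU = (mean of lowest quarter of readings / overall mean)*100.
sorted lowest 4 of 16: [22.3, 24.2, 25.6, 25.7] -> mean = 24.450 mm
overall mean = 27.637 mm
DU = (24.450/27.637)*100 = 88.5 %
Therefore the distribution uniformity DU = 88.5 %.


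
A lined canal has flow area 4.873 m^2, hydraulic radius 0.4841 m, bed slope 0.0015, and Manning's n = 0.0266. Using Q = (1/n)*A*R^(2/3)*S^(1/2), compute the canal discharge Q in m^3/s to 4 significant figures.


Q = (1/0.0266) * 4.873 * 0.4841^(2/3) * 0.0015^(1/2) = 4.374 m^3/s
Therefore the canal discharge Q = 4.374 m^3/s.


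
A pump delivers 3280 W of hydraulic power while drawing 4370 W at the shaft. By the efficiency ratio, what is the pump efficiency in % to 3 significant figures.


Approach: apply the efficiency ratio, eta = (P_out/P_in)*100.
eta = (3280 / 4370) * 100 = 75.1 %
Therefore the pump efficiency = 75.1 %.


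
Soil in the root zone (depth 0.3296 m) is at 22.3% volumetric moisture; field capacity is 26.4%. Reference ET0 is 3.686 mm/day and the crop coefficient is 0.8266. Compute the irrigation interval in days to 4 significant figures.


Approach: apply soil-water budget scheduling, SMD = (FC-theta)/100*depth*1000; ETc = ET0*Kc; interval = SMD/ETc.
Step 1 — soil moisture deficit:
  SMD = (26.4 - 22.3)/100 * 0.3296 * 1000 = 13.5136 mm
Step 2 — daily crop ET (ETc = ET0*Kc):
  ETc = 3.686 * 0.8266 = 3.04685 mm/day
Step 3 — irrigation interval (SMD/ETc):
  interval = 13.5136 / 3.04685 = 4.435 days
Therefore the irrigation interval = 4.435 days.


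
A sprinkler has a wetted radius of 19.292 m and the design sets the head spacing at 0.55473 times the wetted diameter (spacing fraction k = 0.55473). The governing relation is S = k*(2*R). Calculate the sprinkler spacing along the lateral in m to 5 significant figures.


S = 0.55473 * (2 * 19.292) = 21.404 m
Therefore the sprinkler spacing along the lateral = 21.404 m.


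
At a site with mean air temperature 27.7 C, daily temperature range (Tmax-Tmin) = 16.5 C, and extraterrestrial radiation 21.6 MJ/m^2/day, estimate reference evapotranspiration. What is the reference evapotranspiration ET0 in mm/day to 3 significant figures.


Approach: apply the Hargreaves-Samani method, ET0 = 0.0023*(Tmean+17.8)*sqrt(Tmax-Tmin)*0.408*Ra.
ET0 = 0.0023*(27.7+17.8)*sqrt(16.5)*0.408*21.6 = 3.75 mm/day
Therefore the reference evapotranspiration ET0 = 3.75 mm/day.


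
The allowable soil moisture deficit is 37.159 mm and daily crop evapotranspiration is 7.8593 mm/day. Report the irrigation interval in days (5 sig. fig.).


Approach: apply the irrigation interval relation, interval = SMD / ETc.
interval = 37.159 / 7.8593 = 4.7280 days
Therefore the irrigation interval = 4.7280 days.


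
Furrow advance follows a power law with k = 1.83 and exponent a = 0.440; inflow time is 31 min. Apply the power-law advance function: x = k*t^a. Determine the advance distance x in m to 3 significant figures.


x = 1.83 * 31^0.440 = 8.29 m
Therefore the advance distance x = 8.29 m.


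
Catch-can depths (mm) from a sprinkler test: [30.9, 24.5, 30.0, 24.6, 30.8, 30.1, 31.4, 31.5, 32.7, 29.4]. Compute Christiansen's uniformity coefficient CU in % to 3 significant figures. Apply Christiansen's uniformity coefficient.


Approach: apply Christiansen's uniformity coefficient, CU = (1 - mean_abs_deviation/mean)*100.
mean = 29.590 mm
mean |d_i - mean| = 2.0540 mm
CU = (1 - 2.0540/29.590)*100 = 93.1 %
Therefore Christiansen's uniformity coefficient CU = 93.1 %.


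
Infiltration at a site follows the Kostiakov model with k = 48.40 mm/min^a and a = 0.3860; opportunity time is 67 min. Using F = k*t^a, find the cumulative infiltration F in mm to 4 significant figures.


F = 48.40 * 67^0.3860 = 245.3 mm
Therefore the cumulative infiltration F = 245.3 mm.


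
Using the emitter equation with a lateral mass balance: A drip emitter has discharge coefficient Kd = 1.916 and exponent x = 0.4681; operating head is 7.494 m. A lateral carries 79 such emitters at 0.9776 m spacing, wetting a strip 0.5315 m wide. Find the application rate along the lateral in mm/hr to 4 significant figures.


Approach: apply the emitter equation with a lateral mass balance, q = Kd*h^x; Q = n*q; rate = Q/(n*spacing*width).
Step 1 — single emitter flow (q = Kd*h^x):
  q = 1.916 * 7.494^0.4681 = 4.91868 L/hr
Step 2 — total lateral flow: Q = 79 * 4.91868 = 388.576 L/hr
Step 3 — wetted area: A = 79 * 0.9776 * 0.5315 = 41.0480 m^2
Step 4 — application rate: Q/A = 388.576/41.0480 = 9.466 mm/hr
Therefore the application rate along the lateral = 9.466 mm/hr.


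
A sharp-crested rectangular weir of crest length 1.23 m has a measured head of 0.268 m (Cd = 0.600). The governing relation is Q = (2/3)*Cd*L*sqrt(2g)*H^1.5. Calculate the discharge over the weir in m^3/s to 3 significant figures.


Q = (2/3)*0.600*1.23*sqrt(2*9.81)*0.268^1.5 = 0.302 m^3/s
Therefore the discharge over the weir = 0.302 m^3/s.


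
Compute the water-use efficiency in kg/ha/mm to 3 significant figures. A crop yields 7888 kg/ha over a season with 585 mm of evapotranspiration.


Approach: apply the water-use efficiency ratio, WUE = yield/ET.
WUE = 7888 / 585 = 13.5 kg/ha/mm
Therefore the water-use efficiency = 13.5 kg/ha/mm.


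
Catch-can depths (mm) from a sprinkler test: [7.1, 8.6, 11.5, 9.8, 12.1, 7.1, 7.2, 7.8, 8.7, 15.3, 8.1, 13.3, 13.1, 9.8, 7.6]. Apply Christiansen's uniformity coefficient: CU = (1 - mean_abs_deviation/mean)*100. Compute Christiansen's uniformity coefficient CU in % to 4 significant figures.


mean = 9.80667 mm
mean |d_i - mean| = 2.16889 mm
CU = (1 - 2.16889/9.80667)*100 = 77.88 %
Therefore Christiansen's uniformity coefficient CU = 77.88 %.


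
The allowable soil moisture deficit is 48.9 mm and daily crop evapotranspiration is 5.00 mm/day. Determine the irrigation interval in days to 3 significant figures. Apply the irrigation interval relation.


Approach: apply the irrigation interval relation, interval = SMD / ETc.
interval = 48.9 / 5.00 = 9.78 days
Therefore the irrigation interval = 9.78 days.


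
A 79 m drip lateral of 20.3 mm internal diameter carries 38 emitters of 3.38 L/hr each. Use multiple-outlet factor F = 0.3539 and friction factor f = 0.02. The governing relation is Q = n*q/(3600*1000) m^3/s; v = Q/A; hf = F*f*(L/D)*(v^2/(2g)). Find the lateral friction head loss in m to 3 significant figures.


Q = 38*3.38/(3600*1000) = 3.5678e-05 m^3/s
A = pi*(20.3e-3/2)^2 = 3.2365e-04 m^2, so v = Q/A = 0.11023 m/s
hf = 0.3539*0.02*(79/0.0203)*(0.11023^2/(2*9.81)) = 0.0171 m
Therefore the lateral friction head loss = 0.0171 m.


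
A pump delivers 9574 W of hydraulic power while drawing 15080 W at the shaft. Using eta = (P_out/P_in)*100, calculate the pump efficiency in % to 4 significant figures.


eta = (9574 / 15080) * 100 = 63.49 %
Therefore the pump efficiency = 63.49 %.


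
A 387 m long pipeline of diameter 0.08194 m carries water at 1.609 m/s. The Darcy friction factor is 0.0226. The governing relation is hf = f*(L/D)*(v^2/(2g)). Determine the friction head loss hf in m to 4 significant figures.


hf = 0.0226 * (387/0.08194) * (1.609^2 / (2*9.81))
hf = 14.08 m
Therefore the friction head loss hf = 14.08 m.


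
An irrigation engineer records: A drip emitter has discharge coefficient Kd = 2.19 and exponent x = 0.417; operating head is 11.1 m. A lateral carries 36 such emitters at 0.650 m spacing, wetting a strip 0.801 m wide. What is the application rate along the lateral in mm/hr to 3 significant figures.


Approach: apply the emitter equation with a lateral mass balance, q = Kd*h^x; Q = n*q; rate = Q/(n*spacing*width).
Step 1 — single emitter flow (q = Kd*h^x):
  q = 2.19 * 11.1^0.417 = 5.9751 L/hr
Step 2 — total lateral flow: Q = 36 * 5.9751 = 215.10 L/hr
Step 3 — wetted area: A = 36 * 0.650 * 0.801 = 18.743 m^2
Step 4 — application rate: Q/A = 215.10/18.743 = 11.5 mm/hr
Therefore the application rate along the lateral = 11.5 mm/hr.


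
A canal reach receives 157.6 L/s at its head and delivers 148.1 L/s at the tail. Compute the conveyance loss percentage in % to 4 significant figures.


Approach: apply the conveyance loss ratio, loss% = ((Q_head - Q_tail)/Q_head)*100.
loss = ((157.6 - 148.1)/157.6)*100 = 6.028 %
Therefore the conveyance loss percentage = 6.028 %.


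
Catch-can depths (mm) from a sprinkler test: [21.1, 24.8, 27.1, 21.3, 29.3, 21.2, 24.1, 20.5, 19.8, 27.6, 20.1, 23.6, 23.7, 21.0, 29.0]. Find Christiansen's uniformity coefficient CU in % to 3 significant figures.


Approach: apply Christiansen's uniformity coefficient, CU = (1 - mean_abs_deviation/mean)*100.
mean = 23.613 mm
mean |d_i - mean| = 2.7076 mm
CU = (1 - 2.7076/23.613)*100 = 88.5 %
Therefore Christiansen's uniformity coefficient CU = 88.5 %.


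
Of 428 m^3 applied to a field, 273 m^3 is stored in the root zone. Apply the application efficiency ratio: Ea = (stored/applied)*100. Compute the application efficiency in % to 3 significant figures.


Ea = (273/428)*100 = 63.8 %
Therefore the application efficiency = 63.8 %.


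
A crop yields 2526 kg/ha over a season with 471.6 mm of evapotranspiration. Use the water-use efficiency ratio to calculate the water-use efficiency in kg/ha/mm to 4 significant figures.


Approach: apply the water-use efficiency ratio, WUE = yield/ET.
WUE = 2526 / 471.6 = 5.356 kg/ha/mm
Therefore the water-use efficiency = 5.356 kg/ha/mm.


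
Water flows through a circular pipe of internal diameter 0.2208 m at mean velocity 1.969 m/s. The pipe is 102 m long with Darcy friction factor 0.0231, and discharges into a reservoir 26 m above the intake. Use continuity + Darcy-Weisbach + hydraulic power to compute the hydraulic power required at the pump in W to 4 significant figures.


Approach: apply continuity + Darcy-Weisbach + hydraulic power, Q = A*v; hf = f*(L/D)*(v^2/(2g)); H = static + hf; P = rho*g*Q*H.
Step 1 — flow rate (continuity, Q = A*v):
  A = pi*(0.2208/2)^2 = 0.0382902 m^2
  Q = 0.0382902 * 1.969 = 0.0753935 m^3/s
Step 2 — friction head loss (Darcy-Weisbach):
  hf = 0.0231 * (102/0.2208) * (1.969^2 / (2*9.81))
  hf = 2.10865 m
Step 3 — total head: H = 26 + 2.10865 = 28.1087 m
Step 4 — hydraulic power (P = rho*g*Q*H):
  P = 1000 * 9.81 * 0.0753935 * 28.1087 = 20790 W
Therefore the hydraulic power required at the pump = 20790 W.


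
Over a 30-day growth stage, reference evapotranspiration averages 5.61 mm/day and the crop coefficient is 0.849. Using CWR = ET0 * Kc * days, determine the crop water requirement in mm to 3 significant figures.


CWR = 5.61 * 0.849 * 30 = 143 mm
Therefore the crop water requirement = 143 mm.


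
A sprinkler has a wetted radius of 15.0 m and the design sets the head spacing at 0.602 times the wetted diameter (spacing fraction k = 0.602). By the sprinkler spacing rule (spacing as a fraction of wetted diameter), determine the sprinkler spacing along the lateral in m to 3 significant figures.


Approach: apply the sprinkler spacing rule (spacing as a fraction of wetted diameter), S = k*(2*R).
S = 0.602 * (2 * 15.0) = 18.1 m
Therefore the sprinkler spacing along the lateral = 18.1 m.


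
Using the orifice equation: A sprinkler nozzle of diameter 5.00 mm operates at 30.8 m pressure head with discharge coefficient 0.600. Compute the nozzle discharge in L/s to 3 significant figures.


Approach: apply the orifice equation, Q = Cd*A*sqrt(2*g*h), A = pi*(d/2)^2.
A = pi*(5.00e-3/2)^2 = 1.9635e-05 m^2
Q = 0.600 * 1.9635e-05 * sqrt(2*9.81*30.8) * 1000 = 0.290 L/s
Therefore the nozzle discharge = 0.290 L/s.


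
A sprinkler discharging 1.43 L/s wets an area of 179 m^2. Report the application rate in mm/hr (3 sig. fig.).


Approach: apply the application rate relation, rate = (Q/A)*3600.
rate = (1.43 / 179) * 3600 = 28.8 mm/hr
Therefore the application rate = 28.8 mm/hr.


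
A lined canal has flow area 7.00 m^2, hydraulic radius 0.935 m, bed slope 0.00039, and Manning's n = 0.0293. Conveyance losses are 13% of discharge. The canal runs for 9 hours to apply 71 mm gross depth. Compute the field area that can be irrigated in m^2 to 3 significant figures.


Approach: apply Manning's equation with a conveyance and depth budget, Q = (1/n)*A*R^(2/3)*S^(1/2); Q_field = Q*(1-loss); Area = Q_field*t/(d/1000).
Step 1 — canal discharge (Manning's equation):
  Q = (1/0.0293) * 7.00 * 0.935^(2/3) * 0.00039^(1/2) = 4.5113 m^3/s
Step 2 — delivered flow: Q_field = 4.5113*(1 - 13/100) = 3.9248 m^3/s
Step 3 — volume delivered: V = 3.9248 * 9*3600 = 127170 m^3
Step 4 — area served: A = V / (depth/1000) = 127170 / 0.071 = 1790000 m^2
Therefore the field area that can be irrigated = 1790000 m^2.


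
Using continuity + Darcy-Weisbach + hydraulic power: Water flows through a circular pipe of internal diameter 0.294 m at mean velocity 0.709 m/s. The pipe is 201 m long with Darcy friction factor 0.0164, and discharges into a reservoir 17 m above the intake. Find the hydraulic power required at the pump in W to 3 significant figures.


Approach: apply continuity + Darcy-Weisbach + hydraulic power, Q = A*v; hf = f*(L/D)*(v^2/(2g)); H = static + hf; P = rho*g*Q*H.
Step 1 — flow rate (continuity, Q = A*v):
  A = pi*(0.294/2)^2 = 0.067887 m^2
  Q = 0.067887 * 0.709 = 0.048132 m^3/s
Step 2 — friction head loss (Darcy-Weisbach):
  hf = 0.0164 * (201/0.294) * (0.709^2 / (2*9.81))
  hf = 0.28727 m
Step 3 — total head: H = 17 + 0.28727 = 17.287 m
Step 4 — hydraulic power (P = rho*g*Q*H):
  P = 1000 * 9.81 * 0.048132 * 17.287 = 8160 W
Therefore the hydraulic power required at the pump = 8160 W.


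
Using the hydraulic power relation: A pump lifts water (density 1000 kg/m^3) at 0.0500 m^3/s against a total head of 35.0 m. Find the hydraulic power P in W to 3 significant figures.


Approach: apply the hydraulic power relation, P = rho*g*Q*H.
P = 1000 * 9.81 * 0.0500 * 35.0 = 17200 W
Therefore the hydraulic power P = 17200 W.


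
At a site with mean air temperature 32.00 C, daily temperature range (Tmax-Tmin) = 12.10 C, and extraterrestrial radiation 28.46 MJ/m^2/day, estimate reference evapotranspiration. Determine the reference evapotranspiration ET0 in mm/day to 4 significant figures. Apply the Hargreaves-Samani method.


Approach: apply the Hargreaves-Samani method, ET0 = 0.0023*(Tmean+17.8)*sqrt(Tmax-Tmin)*0.408*Ra.
ET0 = 0.0023*(32.00+17.8)*sqrt(12.10)*0.408*28.46 = 4.626 mm/day
Therefore the reference evapotranspiration ET0 = 4.626 mm/day.


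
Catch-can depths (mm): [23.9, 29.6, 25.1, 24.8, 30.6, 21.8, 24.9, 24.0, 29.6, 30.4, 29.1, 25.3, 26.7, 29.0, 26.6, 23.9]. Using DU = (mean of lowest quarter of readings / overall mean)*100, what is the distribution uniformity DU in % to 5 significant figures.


sorted lowest 4 of 16: [21.8, 23.9, 23.9, 24.0] -> mean = 23.40000 mm
overall mean = 26.58125 mm
DU = (23.40000/26.58125)*100 = 88.032 %
Therefore the distribution uniformity DU = 88.032 %.


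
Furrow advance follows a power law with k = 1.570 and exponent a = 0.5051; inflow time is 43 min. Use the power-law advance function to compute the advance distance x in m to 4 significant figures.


Approach: apply the power-law advance function, x = k*t^a.
x = 1.570 * 43^0.5051 = 10.49 m
Therefore the advance distance x = 10.49 m.


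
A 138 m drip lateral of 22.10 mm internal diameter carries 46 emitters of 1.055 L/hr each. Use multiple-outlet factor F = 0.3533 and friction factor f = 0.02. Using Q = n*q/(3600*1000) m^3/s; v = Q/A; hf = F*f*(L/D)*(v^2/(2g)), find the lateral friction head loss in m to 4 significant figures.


Q = 46*1.055/(3600*1000) = 1.34806e-05 m^3/s
A = pi*(22.10e-3/2)^2 = 3.83596e-04 m^2, so v = Q/A = 0.0351426 m/s
hf = 0.3533*0.02*(138/0.02210)*(0.0351426^2/(2*9.81)) = 0.002777 m
Therefore the lateral friction head loss = 0.002777 m.


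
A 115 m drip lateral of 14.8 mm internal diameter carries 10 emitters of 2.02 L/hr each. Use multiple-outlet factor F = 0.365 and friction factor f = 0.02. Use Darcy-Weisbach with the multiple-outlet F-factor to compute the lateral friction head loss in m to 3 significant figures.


Approach: apply Darcy-Weisbach with the multiple-outlet F-factor, Q = n*q/(3600*1000) m^3/s; v = Q/A; hf = F*f*(L/D)*(v^2/(2g)).
Q = 10*2.02/(3600*1000) = 5.6111e-06 m^3/s
A = pi*(14.8e-3/2)^2 = 1.7203e-04 m^2, so v = Q/A = 0.032616 m/s
hf = 0.365*0.02*(115/0.0148)*(0.032616^2/(2*9.81)) = 0.00308 m
Therefore the lateral friction head loss = 0.00308 m.


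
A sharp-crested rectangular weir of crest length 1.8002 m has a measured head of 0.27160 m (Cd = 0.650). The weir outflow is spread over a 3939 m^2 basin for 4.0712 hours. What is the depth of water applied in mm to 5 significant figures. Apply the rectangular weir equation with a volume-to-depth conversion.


Approach: apply the rectangular weir equation with a volume-to-depth conversion, Q = (2/3)*Cd*L*sqrt(2g)*H^1.5; d = Q*t/A * 1000.
Step 1 — weir discharge:
  Q = (2/3)*0.650*1.8002*sqrt(2*9.81)*0.27160^1.5 = 0.4890880 m^3/s
Step 2 — volume: V = 0.4890880 * 4.0712*3600 = 7168.230 m^3
Step 3 — depth: d = V/A * 1000 = 7168.230/3939 * 1000 = 1819.8 mm
Therefore the depth of water applied = 1819.8 mm.


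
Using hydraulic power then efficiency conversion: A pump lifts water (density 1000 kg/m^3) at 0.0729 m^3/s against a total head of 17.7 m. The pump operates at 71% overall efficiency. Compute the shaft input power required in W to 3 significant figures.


Approach: apply hydraulic power then efficiency conversion, P = rho*g*Q*H; P_in = P/eta.
Step 1 — hydraulic power (P = rho*g*Q*H):
  P = 1000 * 9.81 * 0.0729 * 17.7 = 12658 W
Step 2 — input power: P_in = P/eta = 12658 / 0.71 = 17800 W
Therefore the shaft input power required = 17800 W.


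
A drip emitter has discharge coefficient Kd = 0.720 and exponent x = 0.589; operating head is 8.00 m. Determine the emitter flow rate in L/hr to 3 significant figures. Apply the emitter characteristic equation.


Approach: apply the emitter characteristic equation, q = Kd * h^x.
q = 0.720 * 8.00^0.589 = 2.45 L/hr
Therefore the emitter flow rate = 2.45 L/hr.


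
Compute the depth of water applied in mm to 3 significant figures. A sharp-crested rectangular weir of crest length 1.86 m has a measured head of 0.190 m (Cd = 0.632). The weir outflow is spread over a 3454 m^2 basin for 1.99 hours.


Approach: apply the rectangular weir equation with a volume-to-depth conversion, Q = (2/3)*Cd*L*sqrt(2g)*H^1.5; d = Q*t/A * 1000.
Step 1 — weir discharge:
  Q = (2/3)*0.632*1.86*sqrt(2*9.81)*0.190^1.5 = 0.28749 m^3/s
Step 2 — volume: V = 0.28749 * 1.99*3600 = 2059.6 m^3
Step 3 — depth: d = V/A * 1000 = 2059.6/3454 * 1000 = 596 mm
Therefore the depth of water applied = 596 mm.


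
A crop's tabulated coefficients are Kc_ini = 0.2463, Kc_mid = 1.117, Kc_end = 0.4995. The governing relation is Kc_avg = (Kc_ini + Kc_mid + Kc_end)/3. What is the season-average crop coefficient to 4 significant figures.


Kc_avg = (0.2463 + 1.117 + 0.4995)/3 = 0.6209
Therefore the season-average crop coefficient = 0.6209.


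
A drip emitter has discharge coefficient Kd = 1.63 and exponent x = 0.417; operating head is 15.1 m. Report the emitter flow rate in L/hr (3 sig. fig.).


Approach: apply the emitter characteristic equation, q = Kd * h^x.
q = 1.63 * 15.1^0.417 = 5.06 L/hr
Therefore the emitter flow rate = 5.06 L/hr.


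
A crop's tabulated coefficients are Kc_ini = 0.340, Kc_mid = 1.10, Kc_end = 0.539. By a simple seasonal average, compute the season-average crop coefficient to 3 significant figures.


Approach: apply a simple seasonal average, Kc_avg = (Kc_ini + Kc_mid + Kc_end)/3.
Kc_avg = (0.340 + 1.10 + 0.539)/3 = 0.660
Therefore the season-average crop coefficient = 0.660.


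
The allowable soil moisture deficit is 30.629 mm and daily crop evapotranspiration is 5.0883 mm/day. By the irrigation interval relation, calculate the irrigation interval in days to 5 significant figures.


Approach: apply the irrigation interval relation, interval = SMD / ETc.
interval = 30.629 / 5.0883 = 6.0195 days
Therefore the irrigation interval = 6.0195 days.


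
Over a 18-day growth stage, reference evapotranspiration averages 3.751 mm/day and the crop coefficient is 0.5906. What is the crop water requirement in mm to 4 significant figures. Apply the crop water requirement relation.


Approach: apply the crop water requirement relation, CWR = ET0 * Kc * days.
CWR = 3.751 * 0.5906 * 18 = 39.88 mm
Therefore the crop water requirement = 39.88 mm.


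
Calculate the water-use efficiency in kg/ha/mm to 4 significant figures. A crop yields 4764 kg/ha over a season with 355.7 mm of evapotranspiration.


Approach: apply the water-use efficiency ratio, WUE = yield/ET.
WUE = 4764 / 355.7 = 13.39 kg/ha/mm
Therefore the water-use efficiency = 13.39 kg/ha/mm.


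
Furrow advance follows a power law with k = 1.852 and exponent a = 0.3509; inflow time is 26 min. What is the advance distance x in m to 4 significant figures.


Approach: apply the power-law advance function, x = k*t^a.
x = 1.852 * 26^0.3509 = 5.810 m
Therefore the advance distance x = 5.810 m.


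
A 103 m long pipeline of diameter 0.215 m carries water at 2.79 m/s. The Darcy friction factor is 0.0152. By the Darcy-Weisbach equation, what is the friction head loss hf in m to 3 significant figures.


Approach: apply the Darcy-Weisbach equation, hf = f*(L/D)*(v^2/(2g)).
hf = 0.0152 * (103/0.215) * (2.79^2 / (2*9.81))
hf = 2.89 m
Therefore the friction head loss hf = 2.89 m.


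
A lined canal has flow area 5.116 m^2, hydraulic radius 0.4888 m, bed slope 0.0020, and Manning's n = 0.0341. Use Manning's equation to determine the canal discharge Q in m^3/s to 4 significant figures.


Approach: apply Manning's equation, Q = (1/n)*A*R^(2/3)*S^(1/2).
Q = (1/0.0341) * 5.116 * 0.4888^(2/3) * 0.0020^(1/2) = 4.163 m^3/s
Therefore the canal discharge Q = 4.163 m^3/s.


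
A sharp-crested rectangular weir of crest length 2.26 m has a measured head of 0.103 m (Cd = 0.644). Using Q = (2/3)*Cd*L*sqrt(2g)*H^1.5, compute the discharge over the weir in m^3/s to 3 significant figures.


Q = (2/3)*0.644*2.26*sqrt(2*9.81)*0.103^1.5 = 0.142 m^3/s
Therefore the discharge over the weir = 0.142 m^3/s.


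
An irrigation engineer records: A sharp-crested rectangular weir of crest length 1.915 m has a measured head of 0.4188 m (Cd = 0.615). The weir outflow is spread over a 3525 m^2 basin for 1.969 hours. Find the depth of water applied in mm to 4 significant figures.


Approach: apply the rectangular weir equation with a volume-to-depth conversion, Q = (2/3)*Cd*L*sqrt(2g)*H^1.5; d = Q*t/A * 1000.
Step 1 — weir discharge:
  Q = (2/3)*0.615*1.915*sqrt(2*9.81)*0.4188^1.5 = 0.942567 m^3/s
Step 2 — volume: V = 0.942567 * 1.969*3600 = 6681.29 m^3
Step 3 — depth: d = V/A * 1000 = 6681.29/3525 * 1000 = 1895 mm
Therefore the depth of water applied = 1895 mm.


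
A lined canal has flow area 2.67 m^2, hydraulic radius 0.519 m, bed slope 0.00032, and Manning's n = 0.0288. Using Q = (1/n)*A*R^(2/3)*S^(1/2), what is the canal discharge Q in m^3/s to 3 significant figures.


Q = (1/0.0288) * 2.67 * 0.519^(2/3) * 0.00032^(1/2) = 1.07 m^3/s
Therefore the canal discharge Q = 1.07 m^3/s.


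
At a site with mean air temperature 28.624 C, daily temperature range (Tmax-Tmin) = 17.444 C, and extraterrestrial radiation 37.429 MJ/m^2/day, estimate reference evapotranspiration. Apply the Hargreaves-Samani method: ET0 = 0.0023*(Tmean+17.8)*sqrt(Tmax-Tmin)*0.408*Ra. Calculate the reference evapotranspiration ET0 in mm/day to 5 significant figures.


ET0 = 0.0023*(28.624+17.8)*sqrt(17.444)*0.408*37.429 = 6.8102 mm/day
Therefore the reference evapotranspiration ET0 = 6.8102 mm/day.


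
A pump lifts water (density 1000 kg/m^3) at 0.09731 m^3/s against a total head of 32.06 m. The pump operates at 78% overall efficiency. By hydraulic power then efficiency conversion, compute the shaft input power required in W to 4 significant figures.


Approach: apply hydraulic power then efficiency conversion, P = rho*g*Q*H; P_in = P/eta.
Step 1 — hydraulic power (P = rho*g*Q*H):
  P = 1000 * 9.81 * 0.09731 * 32.06 = 30604.8 W
Step 2 — input power: P_in = P/eta = 30604.8 / 0.78 = 39240 W
Therefore the shaft input power required = 39240 W.


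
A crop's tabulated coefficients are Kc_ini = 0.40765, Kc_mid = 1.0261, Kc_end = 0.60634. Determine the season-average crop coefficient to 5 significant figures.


Approach: apply a simple seasonal average, Kc_avg = (Kc_ini + Kc_mid + Kc_end)/3.
Kc_avg = (0.40765 + 1.0261 + 0.60634)/3 = 0.68003
Therefore the season-average crop coefficient = 0.68003.
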